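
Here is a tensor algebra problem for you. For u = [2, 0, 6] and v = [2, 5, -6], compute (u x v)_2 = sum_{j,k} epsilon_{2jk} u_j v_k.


(u x v)_2 = sum_{j,k} epsilon_{2jk} u_j v_k. Only permutations of (1,2,3) contribute; the two non-zero terms are:
eps_{213} u_1 v_3 = -1 * 2 * -6 = 12
eps_{231} u_3 v_1 = 1 * 6 * 2 = 12
(u x v)_2 = 24

24


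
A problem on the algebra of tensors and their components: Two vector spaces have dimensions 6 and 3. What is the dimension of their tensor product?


The dimension of a tensor product is the product of dimensions.
dim(V) = 6, dim(W) = 3
dim(V (x) W) = 6 * 3 = 18

18


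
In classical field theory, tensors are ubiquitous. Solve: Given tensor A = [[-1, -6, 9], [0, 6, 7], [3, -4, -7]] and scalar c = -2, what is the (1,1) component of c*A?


Scalar multiplication: (cA)_{ij} = c * A_{ij}.
c = -2
A_{11} = -1
(cA)_{11} = -2 * -1 = 2

2


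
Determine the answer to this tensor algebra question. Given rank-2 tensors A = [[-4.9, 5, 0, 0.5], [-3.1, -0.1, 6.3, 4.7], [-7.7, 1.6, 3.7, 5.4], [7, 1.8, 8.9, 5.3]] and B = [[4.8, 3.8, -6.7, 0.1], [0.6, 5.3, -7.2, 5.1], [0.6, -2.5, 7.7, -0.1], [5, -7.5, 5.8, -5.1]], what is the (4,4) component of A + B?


Tensor addition is component-wise: (A + B)_{ij} = A_{ij} + B_{ij}.
A_{44} = 5.3
B_{44} = -5.1
(A + B)_{44} = 5.3 + -5.1 = 0.2

0.2


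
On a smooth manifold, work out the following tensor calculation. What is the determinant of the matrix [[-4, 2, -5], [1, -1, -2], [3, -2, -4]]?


Expanding along the first row, det(A) = a11*M_11 - a12*M_12 + a13*M_13, where M_1j is the (1,j) minor.
Minor M_11 = -1*-4 - -2*-2 = 0
Minor M_12 = 1*-4 - -2*3 = 2
Minor M_13 = 1*-2 - -1*3 = 1
det = -4*(0) - 2*(2) + -5*(1)
    = 0 - 4 + -5
    = -9

-9


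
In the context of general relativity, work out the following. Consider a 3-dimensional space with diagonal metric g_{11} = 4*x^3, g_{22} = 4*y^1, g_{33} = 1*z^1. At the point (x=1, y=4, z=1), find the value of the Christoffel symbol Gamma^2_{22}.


For a diagonal metric, Gamma^k_{ij} = (1/2) g^{kk} (dg_{ik}/dx_j + dg_{jk}/dx_i - dg_{ij}/dx_k).
The metric is diagonal, so g_{ab} = 0 for a != b.
At the given point: g_{11} = 4, g_{22} = 16, g_{33} = 1
g^{22} = 1/16
dg_{22}/dx_2 = dg_{22}/dx_2 = 4
dg_{22}/dx_2 = dg_{22}/dx_2 = 4
dg_{22}/dx_2 = dg_{22}/dx_2 = 4
Numerator = 4 + 4 - 4 = 4
Gamma^2_{22} = 4 / (2 * 16) = 1/8

1/8


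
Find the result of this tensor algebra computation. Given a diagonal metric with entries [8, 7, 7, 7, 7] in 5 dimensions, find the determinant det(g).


For a diagonal metric, the determinant is the product of diagonal entries.
Diagonal entries: 8, 7, 7, 7, 7
det(g) = 8 * 7 * 7 * 7 * 7 = 19208

19208


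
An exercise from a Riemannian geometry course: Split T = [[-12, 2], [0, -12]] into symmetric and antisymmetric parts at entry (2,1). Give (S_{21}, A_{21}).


T_{21} = 0
T_{12} = 2
S_{21} = (0 + 2)/2 = 2/2 = 1
A_{21} = (0 - 2)/2 = -2/2 = -1
Check: S + A = 1 + -1 = 0 = T_{21}.

(1, -1)


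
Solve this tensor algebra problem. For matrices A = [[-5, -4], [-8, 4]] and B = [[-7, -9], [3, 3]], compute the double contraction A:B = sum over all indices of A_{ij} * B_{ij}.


A:B = sum over all i,j of A_{ij} * B_{ij}.
Row 1: -5*-7=35, -4*-9=36 => row sum = 71
Row 2: -8*3=-24, 4*3=12 => row sum = -12
Total = 71 + -12 = 59

59


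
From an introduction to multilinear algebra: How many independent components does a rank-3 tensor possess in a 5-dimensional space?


The number of components of a rank-r tensor in d dimensions is d^r.
Here d = 5 and r = 3.
5^3 = 125

125


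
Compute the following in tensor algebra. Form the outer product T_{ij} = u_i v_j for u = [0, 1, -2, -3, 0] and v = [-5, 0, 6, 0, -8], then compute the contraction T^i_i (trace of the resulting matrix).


The outer product gives T_{ij} = u_i v_j.
The trace (contraction) is Tr(T) = sum_i T_{ii} = sum_i u_i v_i.
Diagonal entries:
T_{11} = u_1 * v_1 = 0 * -5 = 0
T_{22} = u_2 * v_2 = 1 * 0 = 0
T_{33} = u_3 * v_3 = -2 * 6 = -12
T_{44} = u_4 * v_4 = -3 * 0 = 0
T_{55} = u_5 * v_5 = 0 * -8 = 0
Tr(T) = 0 + 0 + -12 + 0 + 0 = -12

-12


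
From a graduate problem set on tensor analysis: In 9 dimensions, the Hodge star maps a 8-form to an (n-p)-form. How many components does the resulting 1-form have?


The Hodge dual of a p-form on an n-dimensional manifold is an (n-p)-form.
n = 9, p = 8, so dual degree = 9 - 8 = 1
The number of components is C(n, n-p) = C(9, 1) = 9

9


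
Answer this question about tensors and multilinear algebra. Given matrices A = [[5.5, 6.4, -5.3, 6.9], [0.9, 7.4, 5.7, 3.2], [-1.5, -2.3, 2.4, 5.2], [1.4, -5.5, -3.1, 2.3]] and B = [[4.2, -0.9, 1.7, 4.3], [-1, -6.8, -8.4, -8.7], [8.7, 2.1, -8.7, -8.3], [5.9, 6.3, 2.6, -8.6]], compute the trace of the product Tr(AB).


Tr(AB) = sum_i (AB)_{ii} where (AB)_{ii} = sum_k A_{ik} B_{ki}.
(AB)_{11} = 5.5*4.2 + 6.4*-1 + -5.3*8.7 + 6.9*5.9 = 11.3
(AB)_{22} = 0.9*-0.9 + 7.4*-6.8 + 5.7*2.1 + 3.2*6.3 = -19
(AB)_{33} = -1.5*1.7 + -2.3*-8.4 + 2.4*-8.7 + 5.2*2.6 = 9.41
(AB)_{44} = 1.4*4.3 + -5.5*-8.7 + -3.1*-8.3 + 2.3*-8.6 = 59.82
Tr(AB) = 11.3 + -19 + 9.41 + 59.82 = 61.53

61.53


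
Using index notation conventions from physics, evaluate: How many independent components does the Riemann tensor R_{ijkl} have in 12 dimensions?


The Riemann tensor in d dimensions has d^2(d^2 - 1)/12 independent components.
d = 12, so d^2 = 144
d^2 - 1 = 143
d^2(d^2 - 1) = 144 * 143 = 20592
Divide by 12: 20592 / 12 = 1716

1716


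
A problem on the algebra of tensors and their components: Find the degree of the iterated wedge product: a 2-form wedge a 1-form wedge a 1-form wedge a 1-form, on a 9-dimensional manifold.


The degree of a wedge product is the sum of the degrees of the individual forms.
Degrees: 2, 1, 1, 1
Total degree = 2 + 1 + 1 + 1 = 5

5


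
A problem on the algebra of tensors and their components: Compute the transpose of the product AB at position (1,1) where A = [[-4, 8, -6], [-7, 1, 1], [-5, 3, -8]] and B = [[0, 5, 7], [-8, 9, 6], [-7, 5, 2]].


(AB)^T_{ij} = (AB)_{ji} = sum_k A_{jk} B_{ki}.
For i=1, j=1 we need (AB)_{11}:
A_{11} * B_{11} = -4 * 0 = 0
A_{12} * B_{21} = 8 * -8 = -64
A_{13} * B_{31} = -6 * -7 = 42
Sum = 0 + -64 + 42 = -22

-22


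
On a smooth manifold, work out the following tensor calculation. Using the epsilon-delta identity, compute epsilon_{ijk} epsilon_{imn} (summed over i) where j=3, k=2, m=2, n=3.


Using the identity: epsilon_{ijk} epsilon_{imn} = delta_{jm} delta_{kn} - delta_{jn} delta_{km}.
delta_{32} = 0
delta_{23} = 0
delta_{33} = 1
delta_{22} = 1
Result = 0 * 0 - 1 * 1 = 0 - 1 = -1

-1


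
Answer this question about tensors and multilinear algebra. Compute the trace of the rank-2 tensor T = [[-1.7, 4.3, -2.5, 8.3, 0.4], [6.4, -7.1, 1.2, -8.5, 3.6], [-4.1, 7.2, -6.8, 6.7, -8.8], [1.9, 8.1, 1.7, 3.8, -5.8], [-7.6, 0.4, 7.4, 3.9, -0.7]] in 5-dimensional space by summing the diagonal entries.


The contraction (trace) of a rank-2 tensor is the sum of its diagonal elements.
Diagonal entries: A[1,1] = -1.7, A[2,2] = -7.1, A[3,3] = -6.8, A[4,4] = 3.8, A[5,5] = -0.7
Tr(A) = -1.7 + -7.1 + -6.8 + 3.8 + -0.7 = -12.5

-12.5


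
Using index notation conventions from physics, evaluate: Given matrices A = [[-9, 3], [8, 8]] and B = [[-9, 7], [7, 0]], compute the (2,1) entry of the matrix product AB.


(AB)_{ij} = sum_k A_{ik} B_{kj}.
For i=2, j=1:
A_{21} * B_{11} = 8 * -9 = -72
A_{22} * B_{21} = 8 * 7 = 56
Sum = -72 + 56 = -16

-16


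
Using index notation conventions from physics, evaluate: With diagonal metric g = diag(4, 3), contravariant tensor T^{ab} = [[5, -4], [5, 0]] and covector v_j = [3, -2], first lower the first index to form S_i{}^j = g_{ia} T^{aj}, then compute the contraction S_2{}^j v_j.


Step 1: lower the first index. For a diagonal metric, g_{ia} T^{aj} = g_{ii} T^{ij} (no sum on i).
g_{22} = 3
S_2{}^1 = 3 * T^{21} = 3 * 5 = 15
S_2{}^2 = 3 * T^{22} = 3 * 0 = 0
Step 2: contract S_2{}^j with v_j.
S_2{}^1 * v_1 = 15 * 3 = 45
S_2{}^2 * v_2 = 0 * -2 = 0
Result = 45 + 0 = 45

45


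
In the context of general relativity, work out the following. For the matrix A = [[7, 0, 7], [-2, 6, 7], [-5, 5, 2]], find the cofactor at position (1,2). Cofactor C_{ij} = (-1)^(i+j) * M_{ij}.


To find cofactor C_{12}, delete row 1 and column 2.
The resulting 2x2 submatrix is: [[-2, 7], [-5, 2]]
Minor M_{12} = -2*2 - 7*-5
  = -4 - -35 = 31
Sign = (-1)^(1+2) = (-1)^3 = -1
Cofactor C_{12} = -1 * 31 = -31

-31


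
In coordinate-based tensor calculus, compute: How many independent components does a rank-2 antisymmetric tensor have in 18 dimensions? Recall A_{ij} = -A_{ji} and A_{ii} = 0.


An antisymmetric rank-2 tensor satisfies A_{ij} = -A_{ji}, so diagonal entries are zero.
The independent components are the upper-triangular entries: C(n, 2) = n(n-1)/2.
n = 18
C(18, 2) = 18 * 17 / 2 = 306 / 2 = 153

153


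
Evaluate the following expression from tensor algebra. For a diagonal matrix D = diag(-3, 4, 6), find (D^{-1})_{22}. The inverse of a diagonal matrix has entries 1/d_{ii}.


For a diagonal matrix, the inverse has entries (D^{-1})_{ii} = 1/d_{ii}.
The diagonal entries are: d_{11} = -3, d_{22} = 4, d_{33} = 6
We need (D^{-1})_{22} = 1/d_{22} = 1/4 = 1/4

1/4


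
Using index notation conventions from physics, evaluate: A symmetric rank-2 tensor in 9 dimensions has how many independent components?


A symmetric rank-2 tensor in d dimensions has d(d+1)/2 independent components.
d = 9
d(d+1)/2 = 9 * 10 / 2 = 90 / 2 = 45

45


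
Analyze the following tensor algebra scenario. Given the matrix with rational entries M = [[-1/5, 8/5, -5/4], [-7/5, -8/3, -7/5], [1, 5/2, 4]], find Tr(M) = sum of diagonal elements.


The trace is the sum of diagonal entries.
Diagonal: M[1,1] = -1/5, M[2,2] = -8/3, M[3,3] = 4
Tr(M) = -1/5 + -8/3 + 4
Computing step by step:
After adding M[1,1]: -1/5
After adding M[2,2]: -43/15
After adding M[3,3]: 17/15
Tr(M) = 17/15

17/15


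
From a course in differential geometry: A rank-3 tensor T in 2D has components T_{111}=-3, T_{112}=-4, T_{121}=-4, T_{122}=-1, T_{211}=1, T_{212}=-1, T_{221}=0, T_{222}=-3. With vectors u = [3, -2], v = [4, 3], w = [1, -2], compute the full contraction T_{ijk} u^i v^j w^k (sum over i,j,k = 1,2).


S = sum over i,j,k of T_{ijk} u_i v_j w_k. Expanding all 8 terms:
T_{111}*u_1*v_1*w_1 = -3*3*4*1 = -36  (running total: -36)
T_{112}*u_1*v_1*w_2 = -4*3*4*-2 = 96  (running total: 60)
T_{121}*u_1*v_2*w_1 = -4*3*3*1 = -36  (running total: 24)
T_{122}*u_1*v_2*w_2 = -1*3*3*-2 = 18  (running total: 42)
T_{211}*u_2*v_1*w_1 = 1*-2*4*1 = -8  (running total: 34)
T_{212}*u_2*v_1*w_2 = -1*-2*4*-2 = -16  (running total: 18)
T_{221}*u_2*v_2*w_1 = 0*-2*3*1 = 0  (running total: 18)
T_{222}*u_2*v_2*w_2 = -3*-2*3*-2 = -36  (running total: -18)
S = -18

-18


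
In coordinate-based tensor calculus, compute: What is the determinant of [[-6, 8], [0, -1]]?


For a 2x2 matrix [[a, b], [c, d]], det = a*d - b*c.
a = -6, b = 8, c = 0, d = -1
a*d = -6 * -1 = 6
b*c = 8 * 0 = 0
det = 6 - 0 = 6

6


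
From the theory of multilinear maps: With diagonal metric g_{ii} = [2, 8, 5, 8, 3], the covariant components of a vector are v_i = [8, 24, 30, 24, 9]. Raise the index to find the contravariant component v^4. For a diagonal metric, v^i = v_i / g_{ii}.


To raise an index with a diagonal metric: v^i = v_i / g_{ii}.
For index 4: v_4 = 24, g_{44} = 8
v^4 = 24 / 8 = 3

3


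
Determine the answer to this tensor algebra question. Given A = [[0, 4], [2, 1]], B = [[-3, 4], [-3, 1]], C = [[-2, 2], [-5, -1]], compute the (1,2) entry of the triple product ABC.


(ABC)_{12} = sum_m (AB)_{1m} C_{m2}. First compute row 1 of AB.
(AB)_{11} = 0*-3 + 4*-3 = -12
(AB)_{12} = 0*4 + 4*1 = 4
Now contract with column 2 of C:
(AB)_{11} * C_{12} = -12 * 2 = -24
(AB)_{12} * C_{22} = 4 * -1 = -4
(ABC)_{12} = -24 + -4 = -28

-28


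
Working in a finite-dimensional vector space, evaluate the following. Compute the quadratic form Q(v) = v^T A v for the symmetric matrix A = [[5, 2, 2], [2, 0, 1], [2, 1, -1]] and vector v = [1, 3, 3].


First compute Av:
(Av)_1 = 5*1 + 2*3 + 2*3 = 17
(Av)_2 = 2*1 + 0*3 + 1*3 = 5
(Av)_3 = 2*1 + 1*3 + -1*3 = 2
Av = [17, 5, 2]
Then v^T (Av) = 1*17 + 3*5 + 3*2
= 17 + 15 + 6 = 38

38


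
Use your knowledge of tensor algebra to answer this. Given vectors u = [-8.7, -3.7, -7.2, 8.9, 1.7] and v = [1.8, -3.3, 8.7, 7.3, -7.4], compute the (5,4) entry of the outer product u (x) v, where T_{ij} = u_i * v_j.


The outer product entry T_{ij} = u_i * v_j.
We need i=5, j=4.
u_5 = 1.7, v_4 = 7.3
T_{5,4} = 1.7 * 7.3 = 12.41

12.41


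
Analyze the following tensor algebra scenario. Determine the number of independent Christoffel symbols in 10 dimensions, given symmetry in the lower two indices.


Christoffel symbols Gamma^k_{ij} are symmetric in i,j, so there are d * d(d+1)/2 independent symbols.
d = 10
d(d+1)/2 = 10 * 11 / 2 = 55
Total = 10 * 55 = 550

550


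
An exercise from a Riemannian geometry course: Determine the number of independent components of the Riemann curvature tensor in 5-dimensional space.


The Riemann tensor in d dimensions has d^2(d^2 - 1)/12 independent components.
d = 5, so d^2 = 25
d^2 - 1 = 24
d^2(d^2 - 1) = 25 * 24 = 600
Divide by 12: 600 / 12 = 50

50


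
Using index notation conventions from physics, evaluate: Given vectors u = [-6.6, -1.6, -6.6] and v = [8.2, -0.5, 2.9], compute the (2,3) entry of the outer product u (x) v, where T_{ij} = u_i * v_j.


The outer product entry T_{ij} = u_i * v_j.
We need i=2, j=3.
u_2 = -1.6, v_3 = 2.9
T_{2,3} = -1.6 * 2.9 = -4.64

-4.64


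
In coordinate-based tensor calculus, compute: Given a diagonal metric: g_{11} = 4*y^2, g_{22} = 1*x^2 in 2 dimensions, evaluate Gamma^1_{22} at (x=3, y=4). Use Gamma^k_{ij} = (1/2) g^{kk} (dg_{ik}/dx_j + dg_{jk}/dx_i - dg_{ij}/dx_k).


For a diagonal metric, Gamma^k_{ij} = (1/2) g^{kk} (dg_{ik}/dx_j + dg_{jk}/dx_i - dg_{ij}/dx_k).
The metric is diagonal, so g_{ab} = 0 for a != b.
At the given point: g_{11} = 64, g_{22} = 9
g^{11} = 1/64
dg_{21}/dx_2 = 0 (off-diagonal)
dg_{21}/dx_2 = 0 (off-diagonal)
dg_{22}/dx_1 = dg_{22}/dx_1 = 6
Numerator = 0 + 0 - 6 = -6
Gamma^1_{22} = -6 / (2 * 64) = -3/64

-3/64


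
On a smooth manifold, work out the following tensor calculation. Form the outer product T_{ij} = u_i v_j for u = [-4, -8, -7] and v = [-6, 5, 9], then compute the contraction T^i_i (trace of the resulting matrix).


The outer product gives T_{ij} = u_i v_j.
The trace (contraction) is Tr(T) = sum_i T_{ii} = sum_i u_i v_i.
Diagonal entries:
T_{11} = u_1 * v_1 = -4 * -6 = 24
T_{22} = u_2 * v_2 = -8 * 5 = -40
T_{33} = u_3 * v_3 = -7 * 9 = -63
Tr(T) = 24 + -40 + -63 = -79

-79


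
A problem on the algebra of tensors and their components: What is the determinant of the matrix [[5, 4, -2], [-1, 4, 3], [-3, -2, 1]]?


Expanding along the first row, det(A) = a11*M_11 - a12*M_12 + a13*M_13, where M_1j is the (1,j) minor.
Minor M_11 = 4*1 - 3*-2 = 10
Minor M_12 = -1*1 - 3*-3 = 8
Minor M_13 = -1*-2 - 4*-3 = 14
det = 5*(10) - 4*(8) + -2*(14)
    = 50 - 32 + -28
    = -10

-10


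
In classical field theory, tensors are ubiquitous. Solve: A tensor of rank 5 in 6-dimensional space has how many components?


The number of components of a rank-r tensor in d dimensions is d^r.
Here d = 6 and r = 5.
6^5 = 7776

7776


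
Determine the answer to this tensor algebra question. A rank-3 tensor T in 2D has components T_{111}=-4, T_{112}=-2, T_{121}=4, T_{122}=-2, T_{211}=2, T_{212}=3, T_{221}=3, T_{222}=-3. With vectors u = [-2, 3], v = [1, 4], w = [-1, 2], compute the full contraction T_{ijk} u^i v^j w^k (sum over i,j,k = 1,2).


S = sum over i,j,k of T_{ijk} u_i v_j w_k. Expanding all 8 terms:
T_{111}*u_1*v_1*w_1 = -4*-2*1*-1 = -8  (running total: -8)
T_{112}*u_1*v_1*w_2 = -2*-2*1*2 = 8  (running total: 0)
T_{121}*u_1*v_2*w_1 = 4*-2*4*-1 = 32  (running total: 32)
T_{122}*u_1*v_2*w_2 = -2*-2*4*2 = 32  (running total: 64)
T_{211}*u_2*v_1*w_1 = 2*3*1*-1 = -6  (running total: 58)
T_{212}*u_2*v_1*w_2 = 3*3*1*2 = 18  (running total: 76)
T_{221}*u_2*v_2*w_1 = 3*3*4*-1 = -36  (running total: 40)
T_{222}*u_2*v_2*w_2 = -3*3*4*2 = -72  (running total: -32)
S = -32

-32


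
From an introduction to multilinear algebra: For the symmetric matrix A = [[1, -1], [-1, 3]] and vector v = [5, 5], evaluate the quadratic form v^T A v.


First compute Av:
(Av)_1 = 1*5 + -1*5 = 0
(Av)_2 = -1*5 + 3*5 = 10
Av = [0, 10]
Then v^T (Av) = 5*0 + 5*10
= 0 + 50 = 50

50


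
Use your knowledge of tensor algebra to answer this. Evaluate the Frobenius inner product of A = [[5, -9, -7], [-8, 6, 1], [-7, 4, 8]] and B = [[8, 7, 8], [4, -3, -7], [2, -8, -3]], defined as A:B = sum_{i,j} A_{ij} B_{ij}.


A:B = sum over all i,j of A_{ij} * B_{ij}.
Row 1: 5*8=40, -9*7=-63, -7*8=-56 => row sum = -79
Row 2: -8*4=-32, 6*-3=-18, 1*-7=-7 => row sum = -57
Row 3: -7*2=-14, 4*-8=-32, 8*-3=-24 => row sum = -70
Total = -79 + -57 + -70 = -206

-206


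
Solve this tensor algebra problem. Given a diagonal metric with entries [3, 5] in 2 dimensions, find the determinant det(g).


For a diagonal metric, the determinant is the product of diagonal entries.
Diagonal entries: 3, 5
det(g) = 3 * 5 = 15

15


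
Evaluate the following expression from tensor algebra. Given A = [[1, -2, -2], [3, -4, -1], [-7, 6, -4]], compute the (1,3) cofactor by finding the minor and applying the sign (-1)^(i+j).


To find cofactor C_{13}, delete row 1 and column 3.
The resulting 2x2 submatrix is: [[3, -4], [-7, 6]]
Minor M_{13} = 3*6 - -4*-7
  = 18 - 28 = -10
Sign = (-1)^(1+3) = (-1)^4 = 1
Cofactor C_{13} = 1 * -10 = -10

-10


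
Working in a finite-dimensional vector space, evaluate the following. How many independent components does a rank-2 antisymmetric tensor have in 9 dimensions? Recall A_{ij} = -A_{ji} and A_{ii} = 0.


An antisymmetric rank-2 tensor satisfies A_{ij} = -A_{ji}, so diagonal entries are zero.
The independent components are the upper-triangular entries: C(n, 2) = n(n-1)/2.
n = 9
C(9, 2) = 9 * 8 / 2 = 72 / 2 = 36

36


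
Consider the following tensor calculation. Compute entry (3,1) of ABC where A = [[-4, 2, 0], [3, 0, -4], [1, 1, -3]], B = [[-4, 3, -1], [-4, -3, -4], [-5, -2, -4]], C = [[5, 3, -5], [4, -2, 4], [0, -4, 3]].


(ABC)_{31} = sum_m (AB)_{3m} C_{m1}. First compute row 3 of AB.
(AB)_{31} = 1*-4 + 1*-4 + -3*-5 = 7
(AB)_{32} = 1*3 + 1*-3 + -3*-2 = 6
(AB)_{33} = 1*-1 + 1*-4 + -3*-4 = 7
Now contract with column 1 of C:
(AB)_{31} * C_{11} = 7 * 5 = 35
(AB)_{32} * C_{21} = 6 * 4 = 24
(AB)_{33} * C_{31} = 7 * 0 = 0
(ABC)_{31} = 35 + 24 + 0 = 59

59


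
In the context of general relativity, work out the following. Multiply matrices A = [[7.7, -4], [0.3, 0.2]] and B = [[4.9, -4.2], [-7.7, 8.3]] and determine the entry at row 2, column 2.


(AB)_{ij} = sum_k A_{ik} B_{kj}.
For i=2, j=2:
A_{21} * B_{12} = 0.3 * -4.2 = -1.26
A_{22} * B_{22} = 0.2 * 8.3 = 1.66
Sum = -1.26 + 1.66 = 0.4

0.4


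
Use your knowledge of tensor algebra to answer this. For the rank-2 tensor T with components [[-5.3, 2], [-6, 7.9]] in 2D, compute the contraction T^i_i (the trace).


The contraction (trace) of a rank-2 tensor is the sum of its diagonal elements.
Diagonal entries: A[1,1] = -5.3, A[2,2] = 7.9
Tr(A) = -5.3 + 7.9 = 2.6

2.6


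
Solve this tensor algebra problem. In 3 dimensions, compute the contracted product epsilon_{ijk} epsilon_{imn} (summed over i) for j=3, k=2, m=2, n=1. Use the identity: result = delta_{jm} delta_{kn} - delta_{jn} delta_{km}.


Using the identity: epsilon_{ijk} epsilon_{imn} = delta_{jm} delta_{kn} - delta_{jn} delta_{km}.
delta_{32} = 0
delta_{21} = 0
delta_{31} = 0
delta_{22} = 1
Result = 0 * 0 - 0 * 1 = 0 - 0 = 0

0


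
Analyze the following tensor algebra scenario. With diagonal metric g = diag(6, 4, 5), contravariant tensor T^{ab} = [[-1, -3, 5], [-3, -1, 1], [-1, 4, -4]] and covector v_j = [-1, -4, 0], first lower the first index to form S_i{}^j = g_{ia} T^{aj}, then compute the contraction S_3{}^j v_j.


Step 1: lower the first index. For a diagonal metric, g_{ia} T^{aj} = g_{ii} T^{ij} (no sum on i).
g_{33} = 5
S_3{}^1 = 5 * T^{31} = 5 * -1 = -5
S_3{}^2 = 5 * T^{32} = 5 * 4 = 20
S_3{}^3 = 5 * T^{33} = 5 * -4 = -20
Step 2: contract S_3{}^j with v_j.
S_3{}^1 * v_1 = -5 * -1 = 5
S_3{}^2 * v_2 = 20 * -4 = -80
S_3{}^3 * v_3 = -20 * 0 = 0
Result = 5 + -80 + 0 = -75

-75


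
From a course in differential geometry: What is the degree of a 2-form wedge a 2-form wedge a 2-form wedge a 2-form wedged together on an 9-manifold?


The degree of a wedge product is the sum of the degrees of the individual forms.
Degrees: 2, 2, 2, 2
Total degree = 2 + 2 + 2 + 2 = 8

8


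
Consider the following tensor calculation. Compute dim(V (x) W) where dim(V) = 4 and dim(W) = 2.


The dimension of a tensor product is the product of dimensions.
dim(V) = 4, dim(W) = 2
dim(V (x) W) = 4 * 2 = 8

8


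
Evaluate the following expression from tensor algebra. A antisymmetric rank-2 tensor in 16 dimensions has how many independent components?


A antisymmetric rank-2 tensor in d dimensions has d(d-1)/2 independent components.
d = 16
d(d-1)/2 = 16 * 15 / 2 = 240 / 2 = 120

120


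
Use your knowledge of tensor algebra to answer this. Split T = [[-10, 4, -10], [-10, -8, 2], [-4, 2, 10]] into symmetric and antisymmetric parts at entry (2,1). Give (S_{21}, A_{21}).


T_{21} = -10
T_{12} = 4
S_{21} = (-10 + 4)/2 = -6/2 = -3
A_{21} = (-10 - 4)/2 = -14/2 = -7
Check: S + A = -3 + -7 = -10 = T_{21}.

(-3, -7)


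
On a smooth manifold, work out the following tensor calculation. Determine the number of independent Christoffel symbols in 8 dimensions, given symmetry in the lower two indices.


Christoffel symbols Gamma^k_{ij} are symmetric in i,j, so there are d * d(d+1)/2 independent symbols.
d = 8
d(d+1)/2 = 8 * 9 / 2 = 36
Total = 8 * 36 = 288

288


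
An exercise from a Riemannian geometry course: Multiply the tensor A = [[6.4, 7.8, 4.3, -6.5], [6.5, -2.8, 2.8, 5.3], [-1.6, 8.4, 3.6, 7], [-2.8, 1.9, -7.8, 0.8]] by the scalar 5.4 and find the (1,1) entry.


Scalar multiplication: (cA)_{ij} = c * A_{ij}.
c = 5.4
A_{11} = 6.4
(cA)_{11} = 5.4 * 6.4 = 34.56

34.56


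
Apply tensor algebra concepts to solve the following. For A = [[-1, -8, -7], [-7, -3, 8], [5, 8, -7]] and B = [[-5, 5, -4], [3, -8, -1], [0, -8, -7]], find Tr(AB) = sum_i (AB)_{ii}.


Tr(AB) = sum_i (AB)_{ii} where (AB)_{ii} = sum_k A_{ik} B_{ki}.
(AB)_{11} = -1*-5 + -8*3 + -7*0 = -19
(AB)_{22} = -7*5 + -3*-8 + 8*-8 = -75
(AB)_{33} = 5*-4 + 8*-1 + -7*-7 = 21
Tr(AB) = -19 + -75 + 21 = -73

-73


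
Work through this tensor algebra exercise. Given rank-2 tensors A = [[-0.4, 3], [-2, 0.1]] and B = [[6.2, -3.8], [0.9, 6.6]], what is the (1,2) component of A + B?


Tensor addition is component-wise: (A + B)_{ij} = A_{ij} + B_{ij}.
A_{12} = 3
B_{12} = -3.8
(A + B)_{12} = 3 + -3.8 = -0.8

-0.8


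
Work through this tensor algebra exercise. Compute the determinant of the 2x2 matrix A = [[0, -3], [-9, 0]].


For a 2x2 matrix [[a, b], [c, d]], det = a*d - b*c.
a = 0, b = -3, c = -9, d = 0
a*d = 0 * 0 = 0
b*c = -3 * -9 = 27
det = 0 - 27 = -27

-27


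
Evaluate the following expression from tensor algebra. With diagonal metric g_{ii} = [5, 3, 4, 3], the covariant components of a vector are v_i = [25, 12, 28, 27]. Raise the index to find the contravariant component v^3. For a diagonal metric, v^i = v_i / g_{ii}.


To raise an index with a diagonal metric: v^i = v_i / g_{ii}.
For index 3: v_3 = 28, g_{33} = 4
v^3 = 28 / 4 = 7

7


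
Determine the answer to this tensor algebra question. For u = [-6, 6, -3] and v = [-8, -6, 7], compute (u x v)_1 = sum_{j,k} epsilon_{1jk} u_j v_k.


(u x v)_1 = sum_{j,k} epsilon_{1jk} u_j v_k. Only permutations of (1,2,3) contribute; the two non-zero terms are:
eps_{123} u_2 v_3 = 1 * 6 * 7 = 42
eps_{132} u_3 v_2 = -1 * -3 * -6 = -18
(u x v)_1 = 24

24


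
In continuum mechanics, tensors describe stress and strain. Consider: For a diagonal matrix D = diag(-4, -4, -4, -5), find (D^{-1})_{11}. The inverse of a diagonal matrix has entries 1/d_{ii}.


For a diagonal matrix, the inverse has entries (D^{-1})_{ii} = 1/d_{ii}.
The diagonal entries are: d_{11} = -4, d_{22} = -4, d_{33} = -4, d_{44} = -5
We need (D^{-1})_{11} = 1/d_{11} = 1/-4 = -1/4

-1/4


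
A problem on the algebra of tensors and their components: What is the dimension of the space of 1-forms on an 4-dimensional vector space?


The dimension of the space of p-forms on an n-dimensional space is C(n, p).
n = 4, p = 1
C(4, 1) = 4! / (1! * 3!) = 4

4


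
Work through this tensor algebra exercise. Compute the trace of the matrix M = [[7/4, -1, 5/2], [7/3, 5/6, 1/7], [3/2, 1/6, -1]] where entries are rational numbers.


The trace is the sum of diagonal entries.
Diagonal: M[1,1] = 7/4, M[2,2] = 5/6, M[3,3] = -1
Tr(M) = 7/4 + 5/6 + -1
Computing step by step:
After adding M[1,1]: 7/4
After adding M[2,2]: 31/12
After adding M[3,3]: 19/12
Tr(M) = 19/12

19/12


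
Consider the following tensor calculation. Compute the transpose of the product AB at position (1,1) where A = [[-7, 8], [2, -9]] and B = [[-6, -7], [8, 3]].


(AB)^T_{ij} = (AB)_{ji} = sum_k A_{jk} B_{ki}.
For i=1, j=1 we need (AB)_{11}:
A_{11} * B_{11} = -7 * -6 = 42
A_{12} * B_{21} = 8 * 8 = 64
Sum = 42 + 64 = 106

106


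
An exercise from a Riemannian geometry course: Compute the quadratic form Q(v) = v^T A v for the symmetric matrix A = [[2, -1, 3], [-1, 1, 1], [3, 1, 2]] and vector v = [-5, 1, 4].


First compute Av:
(Av)_1 = 2*-5 + -1*1 + 3*4 = 1
(Av)_2 = -1*-5 + 1*1 + 1*4 = 10
(Av)_3 = 3*-5 + 1*1 + 2*4 = -6
Av = [1, 10, -6]
Then v^T (Av) = -5*1 + 1*10 + 4*-6
= -5 + 10 + -24 = -19

-19


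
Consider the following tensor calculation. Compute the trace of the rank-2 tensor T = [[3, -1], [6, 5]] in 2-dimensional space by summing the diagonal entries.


The contraction (trace) of a rank-2 tensor is the sum of its diagonal elements.
Diagonal entries: A[1,1] = 3, A[2,2] = 5
Tr(A) = 3 + 5 = 8

8


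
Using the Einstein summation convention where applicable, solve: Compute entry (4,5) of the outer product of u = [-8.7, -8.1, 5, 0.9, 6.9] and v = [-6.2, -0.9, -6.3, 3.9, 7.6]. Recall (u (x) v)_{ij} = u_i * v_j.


The outer product entry T_{ij} = u_i * v_j.
We need i=4, j=5.
u_4 = 0.9, v_5 = 7.6
T_{4,5} = 0.9 * 7.6 = 6.84

6.84


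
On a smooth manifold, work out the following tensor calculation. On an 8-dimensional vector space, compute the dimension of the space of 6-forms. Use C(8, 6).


The dimension of the space of p-forms on an n-dimensional space is C(n, p).
n = 8, p = 6
C(8, 6) = 8! / (6! * 2!) = 28

28


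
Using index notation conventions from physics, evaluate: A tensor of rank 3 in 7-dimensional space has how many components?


The number of components of a rank-r tensor in d dimensions is d^r.
Here d = 7 and r = 3.
7^3 = 343

343


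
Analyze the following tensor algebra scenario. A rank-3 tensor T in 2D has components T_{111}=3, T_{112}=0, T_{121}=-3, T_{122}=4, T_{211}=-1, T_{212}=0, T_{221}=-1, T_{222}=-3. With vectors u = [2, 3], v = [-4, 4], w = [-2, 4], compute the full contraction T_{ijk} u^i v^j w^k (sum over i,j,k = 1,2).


S = sum over i,j,k of T_{ijk} u_i v_j w_k. Expanding all 8 terms:
T_{111}*u_1*v_1*w_1 = 3*2*-4*-2 = 48  (running total: 48)
T_{112}*u_1*v_1*w_2 = 0*2*-4*4 = 0  (running total: 48)
T_{121}*u_1*v_2*w_1 = -3*2*4*-2 = 48  (running total: 96)
T_{122}*u_1*v_2*w_2 = 4*2*4*4 = 128  (running total: 224)
T_{211}*u_2*v_1*w_1 = -1*3*-4*-2 = -24  (running total: 200)
T_{212}*u_2*v_1*w_2 = 0*3*-4*4 = 0  (running total: 200)
T_{221}*u_2*v_2*w_1 = -1*3*4*-2 = 24  (running total: 224)
T_{222}*u_2*v_2*w_2 = -3*3*4*4 = -144  (running total: 80)
S = 80

80


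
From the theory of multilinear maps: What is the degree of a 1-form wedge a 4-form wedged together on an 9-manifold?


The degree of a wedge product is the sum of the degrees of the individual forms.
Degrees: 1, 4
Total degree = 1 + 4 = 5

5


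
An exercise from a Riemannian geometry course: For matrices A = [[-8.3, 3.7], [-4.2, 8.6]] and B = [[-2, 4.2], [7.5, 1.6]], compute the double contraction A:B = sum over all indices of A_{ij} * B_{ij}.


A:B = sum over all i,j of A_{ij} * B_{ij}.
Row 1: -8.3*-2=16.6, 3.7*4.2=15.54 => row sum = 32.14
Row 2: -4.2*7.5=-31.5, 8.6*1.6=13.76 => row sum = -17.74
Total = 32.14 + -17.74 = 14.4

14.4


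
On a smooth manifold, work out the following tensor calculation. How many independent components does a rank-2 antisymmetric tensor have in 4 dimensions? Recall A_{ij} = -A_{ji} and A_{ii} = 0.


An antisymmetric rank-2 tensor satisfies A_{ij} = -A_{ji}, so diagonal entries are zero.
The independent components are the upper-triangular entries: C(n, 2) = n(n-1)/2.
n = 4
C(4, 2) = 4 * 3 / 2 = 12 / 2 = 6

6


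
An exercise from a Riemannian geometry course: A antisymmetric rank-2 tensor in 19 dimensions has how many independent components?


A antisymmetric rank-2 tensor in d dimensions has d(d-1)/2 independent components.
d = 19
d(d-1)/2 = 19 * 18 / 2 = 342 / 2 = 171

171


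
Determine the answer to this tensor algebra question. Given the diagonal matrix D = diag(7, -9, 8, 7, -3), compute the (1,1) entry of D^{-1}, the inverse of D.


For a diagonal matrix, the inverse has entries (D^{-1})_{ii} = 1/d_{ii}.
The diagonal entries are: d_{11} = 7, d_{22} = -9, d_{33} = 8, d_{44} = 7, d_{55} = -3
We need (D^{-1})_{11} = 1/d_{11} = 1/7 = 1/7

1/7


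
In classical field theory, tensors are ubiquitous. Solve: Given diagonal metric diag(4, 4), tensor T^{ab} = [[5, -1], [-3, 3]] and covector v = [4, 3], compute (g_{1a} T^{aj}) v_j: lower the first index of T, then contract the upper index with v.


Step 1: lower the first index. For a diagonal metric, g_{ia} T^{aj} = g_{ii} T^{ij} (no sum on i).
g_{11} = 4
S_1{}^1 = 4 * T^{11} = 4 * 5 = 20
S_1{}^2 = 4 * T^{12} = 4 * -1 = -4
Step 2: contract S_1{}^j with v_j.
S_1{}^1 * v_1 = 20 * 4 = 80
S_1{}^2 * v_2 = -4 * 3 = -12
Result = 80 + -12 = 68

68


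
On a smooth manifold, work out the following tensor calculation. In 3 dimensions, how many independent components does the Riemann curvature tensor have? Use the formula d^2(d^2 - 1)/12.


The Riemann tensor in d dimensions has d^2(d^2 - 1)/12 independent components.
d = 3, so d^2 = 9
d^2 - 1 = 8
d^2(d^2 - 1) = 9 * 8 = 72
Divide by 12: 72 / 12 = 6

6


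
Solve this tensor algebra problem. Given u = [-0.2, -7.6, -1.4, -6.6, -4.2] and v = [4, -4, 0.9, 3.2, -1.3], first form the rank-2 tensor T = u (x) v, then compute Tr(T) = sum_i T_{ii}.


The outer product gives T_{ij} = u_i v_j.
The trace (contraction) is Tr(T) = sum_i T_{ii} = sum_i u_i v_i.
Diagonal entries:
T_{11} = u_1 * v_1 = -0.2 * 4 = -0.8
T_{22} = u_2 * v_2 = -7.6 * -4 = 30.4
T_{33} = u_3 * v_3 = -1.4 * 0.9 = -1.26
T_{44} = u_4 * v_4 = -6.6 * 3.2 = -21.12
T_{55} = u_5 * v_5 = -4.2 * -1.3 = 5.46
Tr(T) = -0.8 + 30.4 + -1.26 + -21.12 + 5.46 = 12.68

12.68


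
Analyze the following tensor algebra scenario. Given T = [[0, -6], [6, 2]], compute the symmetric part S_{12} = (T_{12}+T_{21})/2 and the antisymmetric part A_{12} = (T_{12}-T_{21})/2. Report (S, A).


T_{12} = -6
T_{21} = 6
S_{12} = (-6 + 6)/2 = 0/2 = 0
A_{12} = (-6 - 6)/2 = -12/2 = -6
Check: S + A = 0 + -6 = -6 = T_{12}.

(0, -6)


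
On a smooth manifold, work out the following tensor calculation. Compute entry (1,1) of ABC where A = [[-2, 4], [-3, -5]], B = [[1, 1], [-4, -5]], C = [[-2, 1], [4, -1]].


(ABC)_{11} = sum_m (AB)_{1m} C_{m1}. First compute row 1 of AB.
(AB)_{11} = -2*1 + 4*-4 = -18
(AB)_{12} = -2*1 + 4*-5 = -22
Now contract with column 1 of C:
(AB)_{11} * C_{11} = -18 * -2 = 36
(AB)_{12} * C_{21} = -22 * 4 = -88
(ABC)_{11} = 36 + -88 = -52

-52


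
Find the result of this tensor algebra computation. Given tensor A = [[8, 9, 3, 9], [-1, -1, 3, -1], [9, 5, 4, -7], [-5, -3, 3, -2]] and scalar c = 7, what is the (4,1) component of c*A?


Scalar multiplication: (cA)_{ij} = c * A_{ij}.
c = 7
A_{41} = -5
(cA)_{41} = 7 * -5 = -35

-35


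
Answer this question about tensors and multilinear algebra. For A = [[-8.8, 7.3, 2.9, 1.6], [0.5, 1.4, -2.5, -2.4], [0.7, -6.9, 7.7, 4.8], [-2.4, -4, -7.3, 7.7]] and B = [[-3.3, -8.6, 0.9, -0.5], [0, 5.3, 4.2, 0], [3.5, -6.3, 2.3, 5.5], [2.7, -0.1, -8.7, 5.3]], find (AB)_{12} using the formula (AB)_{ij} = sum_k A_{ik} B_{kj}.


(AB)_{ij} = sum_k A_{ik} B_{kj}.
For i=1, j=2:
A_{11} * B_{12} = -8.8 * -8.6 = 75.68
A_{12} * B_{22} = 7.3 * 5.3 = 38.69
A_{13} * B_{32} = 2.9 * -6.3 = -18.27
A_{14} * B_{42} = 1.6 * -0.1 = -0.16
Sum = 75.68 + 38.69 + -18.27 + -0.16 = 95.94

95.94


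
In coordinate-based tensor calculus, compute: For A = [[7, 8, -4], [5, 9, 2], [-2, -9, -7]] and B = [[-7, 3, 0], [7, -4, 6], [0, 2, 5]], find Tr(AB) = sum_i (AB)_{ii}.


Tr(AB) = sum_i (AB)_{ii} where (AB)_{ii} = sum_k A_{ik} B_{ki}.
(AB)_{11} = 7*-7 + 8*7 + -4*0 = 7
(AB)_{22} = 5*3 + 9*-4 + 2*2 = -17
(AB)_{33} = -2*0 + -9*6 + -7*5 = -89
Tr(AB) = 7 + -17 + -89 = -99

-99


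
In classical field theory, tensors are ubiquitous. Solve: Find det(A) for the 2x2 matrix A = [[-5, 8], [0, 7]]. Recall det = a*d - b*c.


For a 2x2 matrix [[a, b], [c, d]], det = a*d - b*c.
a = -5, b = 8, c = 0, d = 7
a*d = -5 * 7 = -35
b*c = 8 * 0 = 0
det = -35 - 0 = -35

-35


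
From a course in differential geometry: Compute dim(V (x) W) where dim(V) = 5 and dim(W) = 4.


The dimension of a tensor product is the product of dimensions.
dim(V) = 5, dim(W) = 4
dim(V (x) W) = 5 * 4 = 20

20


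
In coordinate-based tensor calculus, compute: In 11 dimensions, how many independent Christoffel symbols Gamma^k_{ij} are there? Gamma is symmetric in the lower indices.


Christoffel symbols Gamma^k_{ij} are symmetric in i,j, so there are d * d(d+1)/2 independent symbols.
d = 11
d(d+1)/2 = 11 * 12 / 2 = 66
Total = 11 * 66 = 726

726


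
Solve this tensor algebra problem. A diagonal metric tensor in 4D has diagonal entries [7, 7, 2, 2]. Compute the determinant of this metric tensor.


For a diagonal metric, the determinant is the product of diagonal entries.
Diagonal entries: 7, 7, 2, 2
det(g) = 7 * 7 * 2 * 2 = 196

196


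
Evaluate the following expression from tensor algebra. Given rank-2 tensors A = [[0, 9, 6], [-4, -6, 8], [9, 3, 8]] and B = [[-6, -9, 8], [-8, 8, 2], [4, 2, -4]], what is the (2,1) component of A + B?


Tensor addition is component-wise: (A + B)_{ij} = A_{ij} + B_{ij}.
A_{21} = -4
B_{21} = -8
(A + B)_{21} = -4 + -8 = -12

-12


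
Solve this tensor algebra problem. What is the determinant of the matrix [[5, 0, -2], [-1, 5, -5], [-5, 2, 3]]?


Expanding along the first row, det(A) = a11*M_11 - a12*M_12 + a13*M_13, where M_1j is the (1,j) minor.
Minor M_11 = 5*3 - -5*2 = 25
Minor M_12 = -1*3 - -5*-5 = -28
Minor M_13 = -1*2 - 5*-5 = 23
det = 5*(25) - 0*(-28) + -2*(23)
    = 125 - 0 + -46
    = 79

79


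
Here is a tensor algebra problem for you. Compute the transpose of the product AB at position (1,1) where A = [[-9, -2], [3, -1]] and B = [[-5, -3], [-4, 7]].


(AB)^T_{ij} = (AB)_{ji} = sum_k A_{jk} B_{ki}.
For i=1, j=1 we need (AB)_{11}:
A_{11} * B_{11} = -9 * -5 = 45
A_{12} * B_{21} = -2 * -4 = 8
Sum = 45 + 8 = 53

53


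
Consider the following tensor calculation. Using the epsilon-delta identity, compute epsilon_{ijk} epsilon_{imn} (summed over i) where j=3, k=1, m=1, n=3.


Using the identity: epsilon_{ijk} epsilon_{imn} = delta_{jm} delta_{kn} - delta_{jn} delta_{km}.
delta_{31} = 0
delta_{13} = 0
delta_{33} = 1
delta_{11} = 1
Result = 0 * 0 - 1 * 1 = 0 - 1 = -1

-1


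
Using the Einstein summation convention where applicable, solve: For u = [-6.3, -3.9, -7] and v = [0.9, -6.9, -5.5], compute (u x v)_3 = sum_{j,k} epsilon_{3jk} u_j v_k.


(u x v)_3 = sum_{j,k} epsilon_{3jk} u_j v_k. Only permutations of (1,2,3) contribute; the two non-zero terms are:
eps_{312} u_1 v_2 = 1 * -6.3 * -6.9 = 43.47
eps_{321} u_2 v_1 = -1 * -3.9 * 0.9 = 3.51
(u x v)_3 = 46.98

46.98


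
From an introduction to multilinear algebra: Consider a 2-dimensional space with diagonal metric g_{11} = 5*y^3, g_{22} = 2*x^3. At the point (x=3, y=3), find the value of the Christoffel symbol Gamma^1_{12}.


For a diagonal metric, Gamma^k_{ij} = (1/2) g^{kk} (dg_{ik}/dx_j + dg_{jk}/dx_i - dg_{ij}/dx_k).
The metric is diagonal, so g_{ab} = 0 for a != b.
At the given point: g_{11} = 135, g_{22} = 54
g^{11} = 1/135
dg_{11}/dx_2 = dg_{11}/dx_2 = 135
dg_{21}/dx_1 = 0 (off-diagonal)
dg_{12}/dx_1 = 0 (off-diagonal)
Numerator = 135 + 0 - 0 = 135
Gamma^1_{12} = 135 / (2 * 135) = 1/2

1/2


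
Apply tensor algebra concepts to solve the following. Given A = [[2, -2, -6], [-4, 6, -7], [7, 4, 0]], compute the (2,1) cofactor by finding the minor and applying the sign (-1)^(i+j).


To find cofactor C_{21}, delete row 2 and column 1.
The resulting 2x2 submatrix is: [[-2, -6], [4, 0]]
Minor M_{21} = -2*0 - -6*4
  = 0 - -24 = 24
Sign = (-1)^(2+1) = (-1)^3 = -1
Cofactor C_{21} = -1 * 24 = -24

-24


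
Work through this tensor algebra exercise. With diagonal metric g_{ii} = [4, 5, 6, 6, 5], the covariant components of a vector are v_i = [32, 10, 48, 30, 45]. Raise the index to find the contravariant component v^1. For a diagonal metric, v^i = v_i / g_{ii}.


To raise an index with a diagonal metric: v^i = v_i / g_{ii}.
For index 1: v_1 = 32, g_{11} = 4
v^1 = 32 / 4 = 8

8


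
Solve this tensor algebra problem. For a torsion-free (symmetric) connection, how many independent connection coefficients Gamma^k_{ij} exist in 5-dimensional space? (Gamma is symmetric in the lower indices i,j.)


Christoffel symbols Gamma^k_{ij} are symmetric in i,j, so there are d * d(d+1)/2 independent symbols.
d = 5
d(d+1)/2 = 5 * 6 / 2 = 15
Total = 5 * 15 = 75

75


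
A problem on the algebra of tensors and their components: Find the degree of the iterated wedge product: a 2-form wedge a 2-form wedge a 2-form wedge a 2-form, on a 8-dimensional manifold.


The degree of a wedge product is the sum of the degrees of the individual forms.
Degrees: 2, 2, 2, 2
Total degree = 2 + 2 + 2 + 2 = 8

8


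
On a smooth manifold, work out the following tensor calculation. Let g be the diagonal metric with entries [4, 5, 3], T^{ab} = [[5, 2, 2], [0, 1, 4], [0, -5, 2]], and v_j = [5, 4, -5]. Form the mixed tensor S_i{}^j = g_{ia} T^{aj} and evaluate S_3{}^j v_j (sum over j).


Step 1: lower the first index. For a diagonal metric, g_{ia} T^{aj} = g_{ii} T^{ij} (no sum on i).
g_{33} = 3
S_3{}^1 = 3 * T^{31} = 3 * 0 = 0
S_3{}^2 = 3 * T^{32} = 3 * -5 = -15
S_3{}^3 = 3 * T^{33} = 3 * 2 = 6
Step 2: contract S_3{}^j with v_j.
S_3{}^1 * v_1 = 0 * 5 = 0
S_3{}^2 * v_2 = -15 * 4 = -60
S_3{}^3 * v_3 = 6 * -5 = -30
Result = 0 + -60 + -30 = -90

-90


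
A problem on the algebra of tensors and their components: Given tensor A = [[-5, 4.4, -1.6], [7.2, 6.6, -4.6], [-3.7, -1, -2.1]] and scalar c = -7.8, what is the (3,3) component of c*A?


Scalar multiplication: (cA)_{ij} = c * A_{ij}.
c = -7.8
A_{33} = -2.1
(cA)_{33} = -7.8 * -2.1 = 16.38

16.38


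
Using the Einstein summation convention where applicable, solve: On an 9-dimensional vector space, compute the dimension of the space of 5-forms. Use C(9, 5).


The dimension of the space of p-forms on an n-dimensional space is C(n, p).
n = 9, p = 5
C(9, 5) = 9! / (5! * 4!) = 126

126


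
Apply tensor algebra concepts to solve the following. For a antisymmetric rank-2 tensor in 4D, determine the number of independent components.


A antisymmetric rank-2 tensor in d dimensions has d(d-1)/2 independent components.
d = 4
d(d-1)/2 = 4 * 3 / 2 = 12 / 2 = 6

6


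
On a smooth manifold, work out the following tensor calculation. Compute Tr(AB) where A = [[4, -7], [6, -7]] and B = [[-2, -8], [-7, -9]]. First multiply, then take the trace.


Tr(AB) = sum_i (AB)_{ii} where (AB)_{ii} = sum_k A_{ik} B_{ki}.
(AB)_{11} = 4*-2 + -7*-7 = 41
(AB)_{22} = 6*-8 + -7*-9 = 15
Tr(AB) = 41 + 15 = 56

56


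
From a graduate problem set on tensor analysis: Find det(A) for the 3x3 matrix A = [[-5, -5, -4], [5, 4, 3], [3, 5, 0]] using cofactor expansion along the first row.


Expanding along the first row, det(A) = a11*M_11 - a12*M_12 + a13*M_13, where M_1j is the (1,j) minor.
Minor M_11 = 4*0 - 3*5 = -15
Minor M_12 = 5*0 - 3*3 = -9
Minor M_13 = 5*5 - 4*3 = 13
det = -5*(-15) - -5*(-9) + -4*(13)
    = 75 - 45 + -52
    = -22

-22
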